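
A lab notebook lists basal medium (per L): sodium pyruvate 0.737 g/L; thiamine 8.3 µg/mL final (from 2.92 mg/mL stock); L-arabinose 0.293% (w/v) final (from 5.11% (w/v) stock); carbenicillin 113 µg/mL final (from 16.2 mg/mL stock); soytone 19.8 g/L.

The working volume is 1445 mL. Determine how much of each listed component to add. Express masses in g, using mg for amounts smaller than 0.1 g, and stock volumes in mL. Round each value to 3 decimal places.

sodium pyruvate 1.065 g; thiamine 4.107 mL; L-arabinose 82.854 mL; carbenicillin 10.079 mL; soytone 28.611 g

Scale factor relative to 1 L: 1.445.
sodium pyruvate: 0.737 g/L × 1.445 L = 1.065 g
thiamine: C1V1 = C2V2 → 8.3 µg/mL × 1445 mL ÷ 2920 µg/mL = 4.107 mL
L-arabinose: dilute stock: 0.293% ÷ 5.11% × 1445 mL = 82.854 mL
carbenicillin: dilute stock: 113 µg/mL × 1445 mL ÷ 16200 µg/mL = 10.079 mL
soytone: 19.8 g/L × 1.445 L = 28.611 g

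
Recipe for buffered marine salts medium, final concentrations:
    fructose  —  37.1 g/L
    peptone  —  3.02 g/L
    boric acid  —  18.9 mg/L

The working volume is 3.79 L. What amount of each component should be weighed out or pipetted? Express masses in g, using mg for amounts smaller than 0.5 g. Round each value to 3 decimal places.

Working volume: 3.79 L.
fructose: 37.1 g/L × 3.79 L = 140.609 g
peptone: 3.02 g/L × 3.79 L = 11.446 g
boric acid: 18.9 mg/L × 3.79 L = 71.631 mg

fructose 140.609 g; peptone 11.446 g; boric acid 71.631 mg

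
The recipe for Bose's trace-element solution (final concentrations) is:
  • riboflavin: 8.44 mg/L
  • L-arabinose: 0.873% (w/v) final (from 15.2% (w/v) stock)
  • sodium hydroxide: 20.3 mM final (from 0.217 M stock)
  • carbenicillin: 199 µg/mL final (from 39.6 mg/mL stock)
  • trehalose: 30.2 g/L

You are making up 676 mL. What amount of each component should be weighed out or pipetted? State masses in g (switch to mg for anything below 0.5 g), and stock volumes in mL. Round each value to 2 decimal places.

riboflavin 5.71 mg; L-arabinose 38.83 mL; sodium hydroxide 63.24 mL; carbenicillin 3.40 mL; trehalose 20.42 g

Target volume = 676 mL = 0.676 L.
riboflavin: 8.44 mg/L × 0.676 L = 5.71 mg
L-arabinose: dilute stock: 0.873% ÷ 15.2% × 676 mL = 38.83 mL
sodium hydroxide: V = C2·V2/C1 = 20.3 mM × 676 mL ÷ 217 mM = 63.24 mL
carbenicillin: C1V1 = C2V2 → 199 µg/mL × 676 mL ÷ 39600 µg/mL = 3.40 mL
trehalose: 30.2 g/L × 0.676 L = 20.42 g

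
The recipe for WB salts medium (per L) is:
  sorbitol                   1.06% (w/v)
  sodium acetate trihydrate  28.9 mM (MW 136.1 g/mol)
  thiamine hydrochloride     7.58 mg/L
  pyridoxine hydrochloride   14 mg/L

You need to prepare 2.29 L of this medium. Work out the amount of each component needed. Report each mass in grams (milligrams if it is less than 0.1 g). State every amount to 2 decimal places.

Working volume: 2.29 L.
sorbitol: 1.06 g per 100 mL × 2290 mL ÷ 100 = 24.27 g
sodium acetate trihydrate: 28.9 mmol/L × 136.1 g/mol × 2.29 L ÷ 1000 = 9.01 g
thiamine hydrochloride: 7.58 mg/L × 2.29 L = 17.36 mg
pyridoxine hydrochloride: 14 mg/L × 2.29 L = 32.06 mg

sorbitol 24.27 g; sodium acetate trihydrate 9.01 g; thiamine hydrochloride 17.36 mg; pyridoxine hydrochloride 32.06 mg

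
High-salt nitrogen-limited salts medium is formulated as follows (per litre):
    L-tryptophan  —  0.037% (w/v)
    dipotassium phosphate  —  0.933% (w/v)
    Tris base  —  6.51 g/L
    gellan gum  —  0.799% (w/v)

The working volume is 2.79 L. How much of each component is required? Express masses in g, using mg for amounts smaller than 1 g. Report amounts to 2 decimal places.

Scale factor relative to 1 L: 2.79.
L-tryptophan: 0.037 g per 100 mL × 2790 mL ÷ 100 = 1.03 g
dipotassium phosphate: 0.933 g per 100 mL × 2790 mL ÷ 100 = 26.03 g
Tris base: 6.51 g/L × 2.79 L = 18.16 g
gellan gum: 0.799 g per 100 mL × 2790 mL ÷ 100 = 22.29 g

L-tryptophan 1.03 g; dipotassium phosphate 26.03 g; Tris base 18.16 g; gellan gum 22.29 g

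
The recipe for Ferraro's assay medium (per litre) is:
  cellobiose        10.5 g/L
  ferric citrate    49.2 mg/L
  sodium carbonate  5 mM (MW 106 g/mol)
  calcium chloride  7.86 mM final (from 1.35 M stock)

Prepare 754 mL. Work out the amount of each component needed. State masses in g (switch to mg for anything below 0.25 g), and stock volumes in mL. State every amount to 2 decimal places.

Target volume = 754 mL = 0.754 L.
cellobiose: 10.5 g/L × 0.754 L = 7.92 g
ferric citrate: 49.2 mg/L × 0.754 L = 37.10 mg
sodium carbonate: 5 mmol/L × 106 g/mol × 0.754 L ÷ 1000 = 0.40 g
calcium chloride: V = C2·V2/C1 = 7.86 mM × 754 mL ÷ 1350 mM = 4.39 mL

cellobiose 7.92 g; ferric citrate 37.10 mg; sodium carbonate 0.40 g; calcium chloride 4.39 mL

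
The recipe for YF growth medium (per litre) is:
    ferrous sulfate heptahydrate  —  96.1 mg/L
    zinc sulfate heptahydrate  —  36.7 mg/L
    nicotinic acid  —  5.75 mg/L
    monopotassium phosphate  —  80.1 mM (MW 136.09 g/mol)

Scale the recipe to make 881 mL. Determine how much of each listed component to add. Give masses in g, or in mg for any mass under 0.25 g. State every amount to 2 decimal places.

ferrous sulfate heptahydrate 84.66 mg; zinc sulfate heptahydrate 32.33 mg; nicotinic acid 5.07 mg; monopotassium phosphate 9.60 g

Target volume = 881 mL = 0.881 L.
ferrous sulfate heptahydrate: 96.1 mg/L × 0.881 L = 84.66 mg
zinc sulfate heptahydrate: 36.7 mg/L × 0.881 L = 32.33 mg
nicotinic acid: 5.75 mg/L × 0.881 L = 5.07 mg
monopotassium phosphate: 80.1 mmol/L × 136.09 g/mol × 0.881 L ÷ 1000 = 9.60 g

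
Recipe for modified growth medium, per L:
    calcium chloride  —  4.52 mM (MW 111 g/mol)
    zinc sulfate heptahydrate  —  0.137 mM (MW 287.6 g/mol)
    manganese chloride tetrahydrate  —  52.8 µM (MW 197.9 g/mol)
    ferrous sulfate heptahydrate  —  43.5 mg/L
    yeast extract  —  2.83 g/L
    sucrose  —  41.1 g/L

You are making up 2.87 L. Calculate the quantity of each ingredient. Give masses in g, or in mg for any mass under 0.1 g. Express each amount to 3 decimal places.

calcium chloride 1.440 g; zinc sulfate heptahydrate 0.113 g; manganese chloride tetrahydrate 29.989 mg; ferrous sulfate heptahydrate 0.125 g; yeast extract 8.122 g; sucrose 117.957 g

Scale factor relative to 1 L: 2.87.
calcium chloride: 4.52 mmol/L × 111 g/mol × 2.87 L ÷ 1000 = 1.440 g
zinc sulfate heptahydrate: 0.137 mmol/L × 287.6 g/mol × 2.87 L ÷ 1000 = 0.113 g
manganese chloride tetrahydrate: 52.8 µmol/L × 197.9 g/mol × 2.87 L ÷ 1000 = 29.989 mg
ferrous sulfate heptahydrate: 43.5 mg/L × 2.87 L = 124.845 mg = 0.125 g
yeast extract: 2.83 g/L × 2.87 L = 8.122 g
sucrose: 41.1 g/L × 2.87 L = 117.957 g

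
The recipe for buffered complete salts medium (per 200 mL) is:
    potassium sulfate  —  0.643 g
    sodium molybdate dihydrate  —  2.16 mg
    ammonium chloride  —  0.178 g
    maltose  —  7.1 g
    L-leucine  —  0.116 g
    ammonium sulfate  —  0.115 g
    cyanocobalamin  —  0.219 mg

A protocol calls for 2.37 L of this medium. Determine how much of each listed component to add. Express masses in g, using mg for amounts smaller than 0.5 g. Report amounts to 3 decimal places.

potassium sulfate 7.620 g; sodium molybdate dihydrate 25.596 mg; ammonium chloride 2.109 g; maltose 84.135 g; L-leucine 1.375 g; ammonium sulfate 1.363 g; cyanocobalamin 2.595 mg

Scale factor = 2370 mL / 200 mL = 11.85.
potassium sulfate: 0.643 g × (2370 mL / 200 mL) = 7.620 g
sodium molybdate dihydrate: 2.16 mg × (2370 mL / 200 mL) = 25.596 mg
ammonium chloride: 0.178 g × (2370 mL / 200 mL) = 2.109 g
maltose: 7.1 g × (2370 mL / 200 mL) = 84.135 g
L-leucine: 0.116 g × (2370 mL / 200 mL) = 1.375 g
ammonium sulfate: 0.115 g × (2370 mL / 200 mL) = 1.363 g
cyanocobalamin: 0.219 mg × (2370 mL / 200 mL) = 2.595 mg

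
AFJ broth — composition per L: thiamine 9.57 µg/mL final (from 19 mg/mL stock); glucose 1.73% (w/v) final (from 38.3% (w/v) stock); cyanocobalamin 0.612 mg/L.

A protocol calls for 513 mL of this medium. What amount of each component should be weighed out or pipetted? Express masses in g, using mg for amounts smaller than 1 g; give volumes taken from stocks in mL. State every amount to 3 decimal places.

Working volume: 513 mL = 0.513 L.
thiamine: V = C2·V2/C1 = 9.57 µg/mL × 513 mL ÷ 19000 µg/mL = 0.258 mL
glucose: C1V1 = C2V2 → 1.73% ÷ 38.3% × 513 mL = 23.172 mL
cyanocobalamin: 0.612 mg/L × 0.513 L = 0.314 mg

thiamine 0.258 mL; glucose 23.172 mL; cyanocobalamin 0.314 mg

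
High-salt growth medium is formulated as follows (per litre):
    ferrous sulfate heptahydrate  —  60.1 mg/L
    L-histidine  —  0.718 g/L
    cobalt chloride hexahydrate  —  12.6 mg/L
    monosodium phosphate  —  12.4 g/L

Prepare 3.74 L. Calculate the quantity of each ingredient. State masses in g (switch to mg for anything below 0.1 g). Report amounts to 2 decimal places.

ferrous sulfate heptahydrate 0.22 g; L-histidine 2.69 g; cobalt chloride hexahydrate 47.12 mg; monosodium phosphate 46.38 g

Working volume: 3.74 L.
ferrous sulfate heptahydrate: 60.1 mg/L × 3.74 L = 224.774 mg = 0.22 g
L-histidine: 0.718 g/L × 3.74 L = 2.69 g
cobalt chloride hexahydrate: 12.6 mg/L × 3.74 L = 47.12 mg
monosodium phosphate: 12.4 g/L × 3.74 L = 46.38 g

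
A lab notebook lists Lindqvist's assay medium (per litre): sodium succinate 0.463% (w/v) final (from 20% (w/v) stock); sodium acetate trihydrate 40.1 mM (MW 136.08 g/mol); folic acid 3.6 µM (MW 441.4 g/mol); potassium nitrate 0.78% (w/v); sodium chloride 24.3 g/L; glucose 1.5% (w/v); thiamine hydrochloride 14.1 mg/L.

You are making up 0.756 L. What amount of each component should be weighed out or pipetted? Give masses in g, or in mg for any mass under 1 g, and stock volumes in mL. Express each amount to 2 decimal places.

sodium succinate 17.50 mL; sodium acetate trihydrate 4.13 g; folic acid 1.20 mg; potassium nitrate 5.90 g; sodium chloride 18.37 g; glucose 11.34 g; thiamine hydrochloride 10.66 mg

Scale factor relative to 1 L: 0.756.
sodium succinate: dilute stock: 0.463% ÷ 20% × 756 mL = 17.50 mL
sodium acetate trihydrate: 40.1 mmol/L × 136.08 g/mol × 0.756 L ÷ 1000 = 4.13 g
folic acid: 3.6 µmol/L × 441.4 g/mol × 0.756 L ÷ 1000 = 1.20 mg
potassium nitrate: 0.78% w/v = 7.8 g/L → 7.8 × 0.756 L = 5.90 g
sodium chloride: 24.3 g/L × 0.756 L = 18.37 g
glucose: 1.5% w/v = 15 g/L → 15 × 0.756 L = 11.34 g
thiamine hydrochloride: 14.1 mg/L × 0.756 L = 10.66 mg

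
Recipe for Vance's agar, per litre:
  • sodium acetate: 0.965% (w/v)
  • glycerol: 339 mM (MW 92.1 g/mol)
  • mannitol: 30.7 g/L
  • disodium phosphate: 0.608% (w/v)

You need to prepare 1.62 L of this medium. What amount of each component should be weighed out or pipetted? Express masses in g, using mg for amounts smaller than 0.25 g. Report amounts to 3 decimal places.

Scale factor relative to 1 L: 1.62.
sodium acetate: 0.965 g per 100 mL × 1620 mL ÷ 100 = 15.633 g
glycerol: 339 mmol/L × 92.1 g/mol × 1.62 L ÷ 1000 = 50.579 g
mannitol: 30.7 g/L × 1.62 L = 49.734 g
disodium phosphate: 0.608% w/v = 6.08 g/L → 6.08 × 1.62 L = 9.850 g

sodium acetate 15.633 g; glycerol 50.579 g; mannitol 49.734 g; disodium phosphate 9.850 g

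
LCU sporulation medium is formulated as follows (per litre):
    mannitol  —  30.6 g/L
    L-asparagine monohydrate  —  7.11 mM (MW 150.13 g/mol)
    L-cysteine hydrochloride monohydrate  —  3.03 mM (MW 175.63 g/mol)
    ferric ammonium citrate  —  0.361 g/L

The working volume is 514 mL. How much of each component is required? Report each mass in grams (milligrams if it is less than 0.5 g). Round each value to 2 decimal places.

Target volume = 514 mL = 0.514 L.
mannitol: 30.6 g/L × 0.514 L = 15.73 g
L-asparagine monohydrate: 7.11 mmol/L × 150.13 g/mol × 0.514 L ÷ 1000 = 0.55 g
L-cysteine hydrochloride monohydrate: 3.03 mmol/L × 175.63 mg/mmol × 0.514 L = 273.53 mg
ferric ammonium citrate: 0.361 g/L × 0.514 L = 0.185554 g = 185.55 mg

mannitol 15.73 g; L-asparagine monohydrate 0.55 g; L-cysteine hydrochloride monohydrate 273.53 mg; ferric ammonium citrate 185.55 mg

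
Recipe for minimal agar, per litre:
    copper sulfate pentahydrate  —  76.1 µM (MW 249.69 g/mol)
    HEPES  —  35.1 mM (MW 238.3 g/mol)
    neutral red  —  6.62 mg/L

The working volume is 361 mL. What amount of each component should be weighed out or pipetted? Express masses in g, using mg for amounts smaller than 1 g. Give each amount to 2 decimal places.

Working volume: 361 mL = 0.361 L.
copper sulfate pentahydrate: 76.1 µmol/L × 249.69 g/mol × 0.361 L ÷ 1000 = 6.86 mg
HEPES: 35.1 mmol/L × 238.3 g/mol × 0.361 L ÷ 1000 = 3.02 g
neutral red: 6.62 mg/L × 0.361 L = 2.39 mg

copper sulfate pentahydrate 6.86 mg; HEPES 3.02 g; neutral red 2.39 mg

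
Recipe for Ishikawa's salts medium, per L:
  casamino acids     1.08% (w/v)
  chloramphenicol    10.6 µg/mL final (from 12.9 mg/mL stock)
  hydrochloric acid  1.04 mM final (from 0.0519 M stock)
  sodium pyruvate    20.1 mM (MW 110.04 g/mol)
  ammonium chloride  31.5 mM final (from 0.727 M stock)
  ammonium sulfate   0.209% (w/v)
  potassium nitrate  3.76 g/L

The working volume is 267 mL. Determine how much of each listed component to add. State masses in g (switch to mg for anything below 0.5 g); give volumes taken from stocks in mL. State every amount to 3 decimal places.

casamino acids 2.884 g; chloramphenicol 0.219 mL; hydrochloric acid 5.350 mL; sodium pyruvate 0.591 g; ammonium chloride 11.569 mL; ammonium sulfate 0.558 g; potassium nitrate 1.004 g

Target volume = 267 mL = 0.267 L.
casamino acids: 1.08% w/v = 10.8 g/L → 10.8 × 0.267 L = 2.884 g
chloramphenicol: V = C2·V2/C1 = 10.6 µg/mL × 267 mL ÷ 12900 µg/mL = 0.219 mL
hydrochloric acid: V = C2·V2/C1 = 1.04 mM × 267 mL ÷ 51.9 mM = 5.350 mL
sodium pyruvate: 20.1 mmol/L × 110.04 g/mol × 0.267 L ÷ 1000 = 0.591 g
ammonium chloride: dilute stock: 31.5 mM × 267 mL ÷ 727 mM = 11.569 mL
ammonium sulfate: 0.209% w/v = 2.09 g/L → 2.09 × 0.267 L = 0.558 g
potassium nitrate: 3.76 g/L × 0.267 L = 1.004 g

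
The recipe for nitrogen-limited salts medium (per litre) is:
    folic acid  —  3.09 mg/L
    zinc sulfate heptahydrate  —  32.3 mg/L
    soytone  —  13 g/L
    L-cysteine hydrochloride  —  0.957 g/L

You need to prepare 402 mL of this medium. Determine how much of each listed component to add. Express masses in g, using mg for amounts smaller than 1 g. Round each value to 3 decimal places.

folic acid 1.242 mg; zinc sulfate heptahydrate 12.985 mg; soytone 5.226 g; L-cysteine hydrochloride 384.714 mg

Target volume = 402 mL = 0.402 L.
folic acid: 3.09 mg/L × 0.402 L = 1.242 mg
zinc sulfate heptahydrate: 32.3 mg/L × 0.402 L = 12.985 mg
soytone: 13 g/L × 0.402 L = 5.226 g
L-cysteine hydrochloride: 0.957 g/L × 0.402 L = 0.384714 g = 384.714 mg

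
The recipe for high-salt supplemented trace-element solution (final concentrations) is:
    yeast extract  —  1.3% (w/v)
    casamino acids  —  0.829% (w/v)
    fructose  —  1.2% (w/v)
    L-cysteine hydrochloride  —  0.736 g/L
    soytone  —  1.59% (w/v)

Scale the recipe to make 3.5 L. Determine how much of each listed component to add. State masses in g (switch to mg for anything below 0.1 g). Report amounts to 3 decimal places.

Scale factor relative to 1 L: 3.5.
yeast extract: 1.3 g per 100 mL × 3500 mL ÷ 100 = 45.500 g
casamino acids: 0.829% w/v = 8.29 g/L → 8.29 × 3.5 L = 29.015 g
fructose: 1.2% w/v = 12 g/L → 12 × 3.5 L = 42.000 g
L-cysteine hydrochloride: 0.736 g/L × 3.5 L = 2.576 g
soytone: 1.59% w/v = 15.9 g/L → 15.9 × 3.5 L = 55.650 g

yeast extract 45.500 g; casamino acids 29.015 g; fructose 42.000 g; L-cysteine hydrochloride 2.576 g; soytone 55.650 g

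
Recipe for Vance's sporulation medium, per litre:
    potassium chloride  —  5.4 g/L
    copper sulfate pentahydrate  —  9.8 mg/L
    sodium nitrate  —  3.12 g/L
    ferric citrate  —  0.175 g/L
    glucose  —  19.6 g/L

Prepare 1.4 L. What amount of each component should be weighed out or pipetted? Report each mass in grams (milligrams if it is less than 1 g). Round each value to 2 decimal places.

Scale factor relative to 1 L: 1.4.
potassium chloride: 5.4 g/L × 1.4 L = 7.56 g
copper sulfate pentahydrate: 9.8 mg/L × 1.4 L = 13.72 mg
sodium nitrate: 3.12 g/L × 1.4 L = 4.37 g
ferric citrate: 0.175 g/L × 1.4 L = 0.245 g = 245.00 mg
glucose: 19.6 g/L × 1.4 L = 27.44 g

potassium chloride 7.56 g; copper sulfate pentahydrate 13.72 mg; sodium nitrate 4.37 g; ferric citrate 245.00 mg; glucose 27.44 g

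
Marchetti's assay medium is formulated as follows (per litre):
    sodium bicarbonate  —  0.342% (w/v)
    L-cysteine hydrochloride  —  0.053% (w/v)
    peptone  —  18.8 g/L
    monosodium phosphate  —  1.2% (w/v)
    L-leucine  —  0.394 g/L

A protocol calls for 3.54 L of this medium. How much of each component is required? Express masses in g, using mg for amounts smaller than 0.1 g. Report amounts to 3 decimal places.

sodium bicarbonate 12.107 g; L-cysteine hydrochloride 1.876 g; peptone 66.552 g; monosodium phosphate 42.480 g; L-leucine 1.395 g

Working volume: 3.54 L.
sodium bicarbonate: 0.342% w/v = 3.42 g/L → 3.42 × 3.54 L = 12.107 g
L-cysteine hydrochloride: 0.053 g per 100 mL × 3540 mL ÷ 100 = 1.876 g
peptone: 18.8 g/L × 3.54 L = 66.552 g
monosodium phosphate: 1.2% w/v = 12 g/L → 12 × 3.54 L = 42.480 g
L-leucine: 0.394 g/L × 3.54 L = 1.395 g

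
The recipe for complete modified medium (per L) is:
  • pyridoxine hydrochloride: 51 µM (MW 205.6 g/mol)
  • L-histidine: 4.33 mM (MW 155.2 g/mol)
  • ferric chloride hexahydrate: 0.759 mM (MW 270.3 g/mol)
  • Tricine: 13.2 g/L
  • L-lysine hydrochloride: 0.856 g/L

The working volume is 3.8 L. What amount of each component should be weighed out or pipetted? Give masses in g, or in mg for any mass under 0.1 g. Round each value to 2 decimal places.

Scale factor relative to 1 L: 3.8.
pyridoxine hydrochloride: 51 µmol/L × 205.6 g/mol × 3.8 L ÷ 1000 = 39.85 mg
L-histidine: 4.33 mmol/L × 155.2 g/mol × 3.8 L ÷ 1000 = 2.55 g
ferric chloride hexahydrate: 0.759 mmol/L × 270.3 g/mol × 3.8 L ÷ 1000 = 0.78 g
Tricine: 13.2 g/L × 3.8 L = 50.16 g
L-lysine hydrochloride: 0.856 g/L × 3.8 L = 3.25 g

pyridoxine hydrochloride 39.85 mg; L-histidine 2.55 g; ferric chloride hexahydrate 0.78 g; Tricine 50.16 g; L-lysine hydrochloride 3.25 g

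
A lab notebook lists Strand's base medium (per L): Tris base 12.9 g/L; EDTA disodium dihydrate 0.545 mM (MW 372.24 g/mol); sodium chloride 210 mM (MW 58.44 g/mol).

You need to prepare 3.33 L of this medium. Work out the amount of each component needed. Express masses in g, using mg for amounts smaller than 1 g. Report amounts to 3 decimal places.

Tris base 42.957 g; EDTA disodium dihydrate 675.560 mg; sodium chloride 40.867 g

Working volume: 3.33 L.
Tris base: 12.9 g/L × 3.33 L = 42.957 g
EDTA disodium dihydrate: 0.545 mmol/L × 372.24 mg/mmol × 3.33 L = 675.560 mg
sodium chloride: 210 mmol/L × 58.44 g/mol × 3.33 L ÷ 1000 = 40.867 g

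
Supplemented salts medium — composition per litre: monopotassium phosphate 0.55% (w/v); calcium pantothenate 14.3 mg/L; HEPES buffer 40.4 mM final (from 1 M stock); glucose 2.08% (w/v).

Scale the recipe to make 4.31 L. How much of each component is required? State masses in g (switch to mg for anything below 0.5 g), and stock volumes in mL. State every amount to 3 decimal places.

monopotassium phosphate 23.705 g; calcium pantothenate 61.633 mg; HEPES buffer 174.124 mL; glucose 89.648 g

Scale factor relative to 1 L: 4.31.
monopotassium phosphate: 0.55 g per 100 mL × 4310 mL ÷ 100 = 23.705 g
calcium pantothenate: 14.3 mg/L × 4.31 L = 61.633 mg
HEPES buffer: C1V1 = C2V2 → 40.4 mM × 4310 mL ÷ 1000 mM = 174.124 mL
glucose: 2.08 g per 100 mL × 4310 mL ÷ 100 = 89.648 g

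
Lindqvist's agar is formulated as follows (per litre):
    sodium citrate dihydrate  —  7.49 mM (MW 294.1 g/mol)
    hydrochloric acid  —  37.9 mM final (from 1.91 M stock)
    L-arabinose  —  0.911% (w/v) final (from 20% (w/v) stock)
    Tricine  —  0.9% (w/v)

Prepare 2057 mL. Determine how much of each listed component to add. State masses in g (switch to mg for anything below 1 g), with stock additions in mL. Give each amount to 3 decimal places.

sodium citrate dihydrate 4.531 g; hydrochloric acid 40.817 mL; L-arabinose 93.696 mL; Tricine 18.513 g

Scale factor relative to 1 L: 2.057.
sodium citrate dihydrate: 7.49 mmol/L × 294.1 g/mol × 2.057 L ÷ 1000 = 4.531 g
hydrochloric acid: dilute stock: 37.9 mM × 2057 mL ÷ 1910 mM = 40.817 mL
L-arabinose: C1V1 = C2V2 → 0.911% ÷ 20% × 2057 mL = 93.696 mL
Tricine: 0.9 g per 100 mL × 2057 mL ÷ 100 = 18.513 g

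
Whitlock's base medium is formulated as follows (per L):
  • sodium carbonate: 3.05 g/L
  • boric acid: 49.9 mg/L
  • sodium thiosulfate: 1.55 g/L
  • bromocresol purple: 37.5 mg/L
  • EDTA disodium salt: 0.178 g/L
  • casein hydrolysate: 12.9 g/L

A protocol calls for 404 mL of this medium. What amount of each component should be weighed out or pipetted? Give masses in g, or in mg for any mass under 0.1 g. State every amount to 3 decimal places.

sodium carbonate 1.232 g; boric acid 20.160 mg; sodium thiosulfate 0.626 g; bromocresol purple 15.150 mg; EDTA disodium salt 71.912 mg; casein hydrolysate 5.212 g

Working volume: 404 mL = 0.404 L.
sodium carbonate: 3.05 g/L × 0.404 L = 1.232 g
boric acid: 49.9 mg/L × 0.404 L = 20.160 mg
sodium thiosulfate: 1.55 g/L × 0.404 L = 0.626 g
bromocresol purple: 37.5 mg/L × 0.404 L = 15.150 mg
EDTA disodium salt: 0.178 g/L × 0.404 L = 0.071912 g = 71.912 mg
casein hydrolysate: 12.9 g/L × 0.404 L = 5.212 g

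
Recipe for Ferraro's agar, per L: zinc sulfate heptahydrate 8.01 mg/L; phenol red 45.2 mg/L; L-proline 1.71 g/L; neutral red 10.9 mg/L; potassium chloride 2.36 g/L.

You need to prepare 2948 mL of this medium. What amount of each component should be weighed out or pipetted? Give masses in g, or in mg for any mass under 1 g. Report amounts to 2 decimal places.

Working volume: 2948 mL = 2.948 L.
zinc sulfate heptahydrate: 8.01 mg/L × 2.948 L = 23.61 mg
phenol red: 45.2 mg/L × 2.948 L = 133.25 mg
L-proline: 1.71 g/L × 2.948 L = 5.04 g
neutral red: 10.9 mg/L × 2.948 L = 32.13 mg
potassium chloride: 2.36 g/L × 2.948 L = 6.96 g

zinc sulfate heptahydrate 23.61 mg; phenol red 133.25 mg; L-proline 5.04 g; neutral red 32.13 mg; potassium chloride 6.96 g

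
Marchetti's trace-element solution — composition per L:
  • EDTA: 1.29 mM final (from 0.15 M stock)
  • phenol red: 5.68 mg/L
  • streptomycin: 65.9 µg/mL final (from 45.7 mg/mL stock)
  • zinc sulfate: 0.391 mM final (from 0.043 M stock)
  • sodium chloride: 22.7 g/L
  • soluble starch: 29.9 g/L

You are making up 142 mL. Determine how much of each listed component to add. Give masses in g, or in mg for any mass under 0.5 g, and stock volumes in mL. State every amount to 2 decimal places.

Working volume: 142 mL = 0.142 L.
EDTA: C1V1 = C2V2 → 1.29 mM × 142 mL ÷ 150 mM = 1.22 mL
phenol red: 5.68 mg/L × 0.142 L = 0.81 mg
streptomycin: C1V1 = C2V2 → 65.9 µg/mL × 142 mL ÷ 45700 µg/mL = 0.20 mL
zinc sulfate: C1V1 = C2V2 → 0.391 mM × 142 mL ÷ 43 mM = 1.29 mL
sodium chloride: 22.7 g/L × 0.142 L = 3.22 g
soluble starch: 29.9 g/L × 0.142 L = 4.25 g

EDTA 1.22 mL; phenol red 0.81 mg; streptomycin 0.20 mL; zinc sulfate 1.29 mL; sodium chloride 3.22 g; soluble starch 4.25 g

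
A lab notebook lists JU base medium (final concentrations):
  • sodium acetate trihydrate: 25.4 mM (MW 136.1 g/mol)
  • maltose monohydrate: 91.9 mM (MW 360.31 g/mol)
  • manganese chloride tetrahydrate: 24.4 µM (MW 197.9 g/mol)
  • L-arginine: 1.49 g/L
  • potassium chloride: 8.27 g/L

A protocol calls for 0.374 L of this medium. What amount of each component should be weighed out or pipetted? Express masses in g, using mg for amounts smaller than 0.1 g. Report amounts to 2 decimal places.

Working volume: 0.374 L.
sodium acetate trihydrate: 25.4 mmol/L × 136.1 g/mol × 0.374 L ÷ 1000 = 1.29 g
maltose monohydrate: 91.9 mmol/L × 360.31 g/mol × 0.374 L ÷ 1000 = 12.38 g
manganese chloride tetrahydrate: 24.4 µmol/L × 197.9 g/mol × 0.374 L ÷ 1000 = 1.81 mg
L-arginine: 1.49 g/L × 0.374 L = 0.56 g
potassium chloride: 8.27 g/L × 0.374 L = 3.09 g

sodium acetate trihydrate 1.29 g; maltose monohydrate 12.38 g; manganese chloride tetrahydrate 1.81 mg; L-arginine 0.56 g; potassium chloride 3.09 g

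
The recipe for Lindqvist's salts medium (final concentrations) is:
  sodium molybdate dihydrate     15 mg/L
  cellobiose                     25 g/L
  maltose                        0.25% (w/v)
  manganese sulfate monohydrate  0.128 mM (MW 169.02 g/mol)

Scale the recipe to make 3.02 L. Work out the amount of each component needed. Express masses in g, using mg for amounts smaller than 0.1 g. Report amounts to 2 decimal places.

Scale factor relative to 1 L: 3.02.
sodium molybdate dihydrate: 15 mg/L × 3.02 L = 45.30 mg
cellobiose: 25 g/L × 3.02 L = 75.50 g
maltose: 0.25 g per 100 mL × 3020 mL ÷ 100 = 7.55 g
manganese sulfate monohydrate: 0.128 mmol/L × 169.02 mg/mmol × 3.02 L = 65.34 mg

sodium molybdate dihydrate 45.30 mg; cellobiose 75.50 g; maltose 7.55 g; manganese sulfate monohydrate 65.34 mg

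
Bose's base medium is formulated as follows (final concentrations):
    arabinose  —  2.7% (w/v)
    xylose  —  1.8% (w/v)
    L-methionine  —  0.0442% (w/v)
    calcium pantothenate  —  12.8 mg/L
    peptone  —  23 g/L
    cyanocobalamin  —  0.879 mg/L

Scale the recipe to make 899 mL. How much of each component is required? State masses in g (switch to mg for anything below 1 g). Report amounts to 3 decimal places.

Scale factor relative to 1 L: 0.899.
arabinose: 2.7 g per 100 mL × 899 mL ÷ 100 = 24.273 g
xylose: 1.8% w/v = 18 g/L → 18 × 0.899 L = 16.182 g
L-methionine: 0.0442% w/v = 0.442 g/L → 0.442 × 0.899 L = 0.397358 g = 397.358 mg
calcium pantothenate: 12.8 mg/L × 0.899 L = 11.507 mg
peptone: 23 g/L × 0.899 L = 20.677 g
cyanocobalamin: 0.879 mg/L × 0.899 L = 0.790 mg

arabinose 24.273 g; xylose 16.182 g; L-methionine 397.358 mg; calcium pantothenate 11.507 mg; peptone 20.677 g; cyanocobalamin 0.790 mg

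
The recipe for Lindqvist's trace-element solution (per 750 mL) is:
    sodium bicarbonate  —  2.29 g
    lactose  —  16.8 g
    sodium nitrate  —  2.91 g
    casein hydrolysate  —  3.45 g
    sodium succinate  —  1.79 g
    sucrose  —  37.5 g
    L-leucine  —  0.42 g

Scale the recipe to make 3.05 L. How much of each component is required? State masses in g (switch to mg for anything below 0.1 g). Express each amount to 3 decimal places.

sodium bicarbonate 9.313 g; lactose 68.320 g; sodium nitrate 11.834 g; casein hydrolysate 14.030 g; sodium succinate 7.279 g; sucrose 152.500 g; L-leucine 1.708 g

Scale factor = 3050 mL / 750 mL = 4.06667.
sodium bicarbonate: 2.29 g × (3050 mL / 750 mL) = 9.313 g
lactose: 16.8 g × (3050 mL / 750 mL) = 68.320 g
sodium nitrate: 2.91 g × (3050 mL / 750 mL) = 11.834 g
casein hydrolysate: 3.45 g × (3050 mL / 750 mL) = 14.030 g
sodium succinate: 1.79 g × (3050 mL / 750 mL) = 7.279 g
sucrose: 37.5 g × (3050 mL / 750 mL) = 152.500 g
L-leucine: 0.42 g × (3050 mL / 750 mL) = 1.708 g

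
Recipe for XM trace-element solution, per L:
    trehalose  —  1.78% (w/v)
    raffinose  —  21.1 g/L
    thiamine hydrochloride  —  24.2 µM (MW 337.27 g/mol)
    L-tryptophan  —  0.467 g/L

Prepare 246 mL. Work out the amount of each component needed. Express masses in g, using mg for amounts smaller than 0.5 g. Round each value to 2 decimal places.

trehalose 4.38 g; raffinose 5.19 g; thiamine hydrochloride 2.01 mg; L-tryptophan 114.88 mg

Target volume = 246 mL = 0.246 L.
trehalose: 1.78 g per 100 mL × 246 mL ÷ 100 = 4.38 g
raffinose: 21.1 g/L × 0.246 L = 5.19 g
thiamine hydrochloride: 24.2 µmol/L × 337.27 g/mol × 0.246 L ÷ 1000 = 2.01 mg
L-tryptophan: 0.467 g/L × 0.246 L = 0.114882 g = 114.88 mg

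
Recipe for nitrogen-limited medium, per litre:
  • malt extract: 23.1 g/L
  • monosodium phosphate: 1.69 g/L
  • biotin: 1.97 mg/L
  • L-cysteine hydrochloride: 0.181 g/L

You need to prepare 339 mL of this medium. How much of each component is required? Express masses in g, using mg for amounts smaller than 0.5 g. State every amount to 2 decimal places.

Working volume: 339 mL = 0.339 L.
malt extract: 23.1 g/L × 0.339 L = 7.83 g
monosodium phosphate: 1.69 g/L × 0.339 L = 0.57 g
biotin: 1.97 mg/L × 0.339 L = 0.67 mg
L-cysteine hydrochloride: 0.181 g/L × 0.339 L = 0.061359 g = 61.36 mg

malt extract 7.83 g; monosodium phosphate 0.57 g; biotin 0.67 mg; L-cysteine hydrochloride 61.36 mg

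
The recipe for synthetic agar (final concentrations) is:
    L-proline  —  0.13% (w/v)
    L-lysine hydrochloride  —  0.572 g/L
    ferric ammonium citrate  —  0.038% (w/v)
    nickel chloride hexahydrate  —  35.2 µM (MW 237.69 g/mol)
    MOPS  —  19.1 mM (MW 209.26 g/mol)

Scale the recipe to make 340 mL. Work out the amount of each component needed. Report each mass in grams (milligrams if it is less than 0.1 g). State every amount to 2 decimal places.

L-proline 0.44 g; L-lysine hydrochloride 0.19 g; ferric ammonium citrate 0.13 g; nickel chloride hexahydrate 2.84 mg; MOPS 1.36 g

Scale factor relative to 1 L: 0.34.
L-proline: 0.13% w/v = 1.3 g/L → 1.3 × 0.34 L = 0.44 g
L-lysine hydrochloride: 0.572 g/L × 0.34 L = 0.19 g
ferric ammonium citrate: 0.038 g per 100 mL × 340 mL ÷ 100 = 0.13 g
nickel chloride hexahydrate: 35.2 µmol/L × 237.69 g/mol × 0.34 L ÷ 1000 = 2.84 mg
MOPS: 19.1 mmol/L × 209.26 g/mol × 0.34 L ÷ 1000 = 1.36 g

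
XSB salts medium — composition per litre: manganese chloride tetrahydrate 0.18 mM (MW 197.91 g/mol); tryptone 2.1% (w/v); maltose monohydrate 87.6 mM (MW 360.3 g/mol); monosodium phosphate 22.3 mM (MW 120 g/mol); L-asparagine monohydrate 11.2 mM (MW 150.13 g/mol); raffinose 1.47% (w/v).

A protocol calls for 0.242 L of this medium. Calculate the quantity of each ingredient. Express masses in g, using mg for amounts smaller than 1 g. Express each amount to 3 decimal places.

Scale factor relative to 1 L: 0.242.
manganese chloride tetrahydrate: 0.18 mmol/L × 197.91 mg/mmol × 0.242 L = 8.621 mg
tryptone: 2.1% w/v = 21 g/L → 21 × 0.242 L = 5.082 g
maltose monohydrate: 87.6 mmol/L × 360.3 g/mol × 0.242 L ÷ 1000 = 7.638 g
monosodium phosphate: 22.3 mmol/L × 120 mg/mmol × 0.242 L = 647.592 mg
L-asparagine monohydrate: 11.2 mmol/L × 150.13 mg/mmol × 0.242 L = 406.912 mg
raffinose: 1.47 g per 100 mL × 242 mL ÷ 100 = 3.557 g

manganese chloride tetrahydrate 8.621 mg; tryptone 5.082 g; maltose monohydrate 7.638 g; monosodium phosphate 647.592 mg; L-asparagine monohydrate 406.912 mg; raffinose 3.557 g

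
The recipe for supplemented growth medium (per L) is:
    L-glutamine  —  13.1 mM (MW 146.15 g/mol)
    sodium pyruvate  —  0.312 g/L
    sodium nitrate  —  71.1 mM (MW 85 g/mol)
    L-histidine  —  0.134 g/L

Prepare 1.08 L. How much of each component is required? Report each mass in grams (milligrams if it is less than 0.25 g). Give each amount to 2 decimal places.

Scale factor relative to 1 L: 1.08.
L-glutamine: 13.1 mmol/L × 146.15 g/mol × 1.08 L ÷ 1000 = 2.07 g
sodium pyruvate: 0.312 g/L × 1.08 L = 0.34 g
sodium nitrate: 71.1 mmol/L × 85 g/mol × 1.08 L ÷ 1000 = 6.53 g
L-histidine: 0.134 g/L × 1.08 L = 0.14472 g = 144.72 mg

L-glutamine 2.07 g; sodium pyruvate 0.34 g; sodium nitrate 6.53 g; L-histidine 144.72 mg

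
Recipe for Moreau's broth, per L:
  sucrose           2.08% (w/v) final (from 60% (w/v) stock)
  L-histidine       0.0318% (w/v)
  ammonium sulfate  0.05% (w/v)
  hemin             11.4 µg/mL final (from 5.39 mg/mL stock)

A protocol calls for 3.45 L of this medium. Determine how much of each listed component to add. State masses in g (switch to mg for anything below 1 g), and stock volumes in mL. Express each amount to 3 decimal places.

Working volume: 3.45 L.
sucrose: C1V1 = C2V2 → 2.08% ÷ 60% × 3450 mL = 119.600 mL
L-histidine: 0.0318 g per 100 mL × 3450 mL ÷ 100 = 1.097 g
ammonium sulfate: 0.05 g per 100 mL × 3450 mL ÷ 100 = 1.725 g
hemin: dilute stock: 11.4 µg/mL × 3450 mL ÷ 5390 µg/mL = 7.297 mL

sucrose 119.600 mL; L-histidine 1.097 g; ammonium sulfate 1.725 g; hemin 7.297 mL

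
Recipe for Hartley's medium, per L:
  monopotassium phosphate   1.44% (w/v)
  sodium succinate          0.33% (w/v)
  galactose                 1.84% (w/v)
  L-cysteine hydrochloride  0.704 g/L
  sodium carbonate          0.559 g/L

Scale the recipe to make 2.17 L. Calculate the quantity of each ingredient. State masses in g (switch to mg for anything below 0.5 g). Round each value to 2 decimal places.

Scale factor relative to 1 L: 2.17.
monopotassium phosphate: 1.44 g per 100 mL × 2170 mL ÷ 100 = 31.25 g
sodium succinate: 0.33 g per 100 mL × 2170 mL ÷ 100 = 7.16 g
galactose: 1.84% w/v = 18.4 g/L → 18.4 × 2.17 L = 39.93 g
L-cysteine hydrochloride: 0.704 g/L × 2.17 L = 1.53 g
sodium carbonate: 0.559 g/L × 2.17 L = 1.21 g

monopotassium phosphate 31.25 g; sodium succinate 7.16 g; galactose 39.93 g; L-cysteine hydrochloride 1.53 g; sodium carbonate 1.21 g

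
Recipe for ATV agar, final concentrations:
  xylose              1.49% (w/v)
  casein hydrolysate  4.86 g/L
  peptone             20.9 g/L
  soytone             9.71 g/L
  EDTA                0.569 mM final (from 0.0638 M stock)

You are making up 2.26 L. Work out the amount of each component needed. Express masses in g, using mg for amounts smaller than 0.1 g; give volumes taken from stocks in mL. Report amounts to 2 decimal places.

Working volume: 2.26 L.
xylose: 1.49 g per 100 mL × 2260 mL ÷ 100 = 33.67 g
casein hydrolysate: 4.86 g/L × 2.26 L = 10.98 g
peptone: 20.9 g/L × 2.26 L = 47.23 g
soytone: 9.71 g/L × 2.26 L = 21.94 g
EDTA: dilute stock: 0.569 mM × 2260 mL ÷ 63.8 mM = 20.16 mL

xylose 33.67 g; casein hydrolysate 10.98 g; peptone 47.23 g; soytone 21.94 g; EDTA 20.16 mL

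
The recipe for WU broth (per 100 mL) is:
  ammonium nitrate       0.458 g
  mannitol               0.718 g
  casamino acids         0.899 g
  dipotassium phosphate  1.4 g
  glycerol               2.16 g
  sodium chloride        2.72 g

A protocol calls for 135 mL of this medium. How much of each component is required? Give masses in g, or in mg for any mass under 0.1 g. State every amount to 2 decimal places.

Ratio of target to recipe volume: 135 / 100 = 1.35.
ammonium nitrate: 0.458 g × (135 mL / 100 mL) = 0.62 g
mannitol: 0.718 g × (135 mL / 100 mL) = 0.97 g
casamino acids: 0.899 g × (135 mL / 100 mL) = 1.21 g
dipotassium phosphate: 1.4 g × (135 mL / 100 mL) = 1.89 g
glycerol: 2.16 g × (135 mL / 100 mL) = 2.92 g
sodium chloride: 2.72 g × (135 mL / 100 mL) = 3.67 g

ammonium nitrate 0.62 g; mannitol 0.97 g; casamino acids 1.21 g; dipotassium phosphate 1.89 g; glycerol 2.92 g; sodium chloride 3.67 g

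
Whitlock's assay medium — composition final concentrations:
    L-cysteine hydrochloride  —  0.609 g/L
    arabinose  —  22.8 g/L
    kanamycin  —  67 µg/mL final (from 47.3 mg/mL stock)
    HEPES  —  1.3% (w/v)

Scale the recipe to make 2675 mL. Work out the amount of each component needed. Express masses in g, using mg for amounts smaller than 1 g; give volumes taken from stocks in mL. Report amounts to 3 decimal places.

Scale factor relative to 1 L: 2.675.
L-cysteine hydrochloride: 0.609 g/L × 2.675 L = 1.629 g
arabinose: 22.8 g/L × 2.675 L = 60.990 g
kanamycin: dilute stock: 67 µg/mL × 2675 mL ÷ 47300 µg/mL = 3.789 mL
HEPES: 1.3 g per 100 mL × 2675 mL ÷ 100 = 34.775 g

L-cysteine hydrochloride 1.629 g; arabinose 60.990 g; kanamycin 3.789 mL; HEPES 34.775 g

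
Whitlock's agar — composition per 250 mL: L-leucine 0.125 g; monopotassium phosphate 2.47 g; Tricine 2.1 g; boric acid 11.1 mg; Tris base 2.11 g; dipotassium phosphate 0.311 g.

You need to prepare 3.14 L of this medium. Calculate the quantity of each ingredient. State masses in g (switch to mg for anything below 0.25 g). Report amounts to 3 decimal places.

Scale factor = 3140 mL / 250 mL = 12.56.
L-leucine: 0.125 g × (3140 mL / 250 mL) = 1.570 g
monopotassium phosphate: 2.47 g × (3140 mL / 250 mL) = 31.023 g
Tricine: 2.1 g × (3140 mL / 250 mL) = 26.376 g
boric acid: 11.1 mg × (3140 mL / 250 mL) = 139.416 mg
Tris base: 2.11 g × (3140 mL / 250 mL) = 26.502 g
dipotassium phosphate: 0.311 g × (3140 mL / 250 mL) = 3.906 g

L-leucine 1.570 g; monopotassium phosphate 31.023 g; Tricine 26.376 g; boric acid 139.416 mg; Tris base 26.502 g; dipotassium phosphate 3.906 g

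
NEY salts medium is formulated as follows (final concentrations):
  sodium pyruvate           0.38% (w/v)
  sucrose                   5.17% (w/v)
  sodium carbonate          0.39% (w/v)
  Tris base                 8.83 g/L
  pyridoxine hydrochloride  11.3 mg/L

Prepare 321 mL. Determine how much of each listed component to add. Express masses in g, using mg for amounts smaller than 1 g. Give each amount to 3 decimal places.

sodium pyruvate 1.220 g; sucrose 16.596 g; sodium carbonate 1.252 g; Tris base 2.834 g; pyridoxine hydrochloride 3.627 mg

Target volume = 321 mL = 0.321 L.
sodium pyruvate: 0.38% w/v = 3.8 g/L → 3.8 × 0.321 L = 1.220 g
sucrose: 5.17% w/v = 51.7 g/L → 51.7 × 0.321 L = 16.596 g
sodium carbonate: 0.39 g per 100 mL × 321 mL ÷ 100 = 1.252 g
Tris base: 8.83 g/L × 0.321 L = 2.834 g
pyridoxine hydrochloride: 11.3 mg/L × 0.321 L = 3.627 mg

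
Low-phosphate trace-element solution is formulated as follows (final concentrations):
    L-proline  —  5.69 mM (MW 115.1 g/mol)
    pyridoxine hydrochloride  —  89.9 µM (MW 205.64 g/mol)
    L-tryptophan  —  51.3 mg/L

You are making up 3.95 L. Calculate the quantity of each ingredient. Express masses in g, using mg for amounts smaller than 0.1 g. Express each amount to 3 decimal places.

L-proline 2.587 g; pyridoxine hydrochloride 73.024 mg; L-tryptophan 0.203 g

Scale factor relative to 1 L: 3.95.
L-proline: 5.69 mmol/L × 115.1 g/mol × 3.95 L ÷ 1000 = 2.587 g
pyridoxine hydrochloride: 89.9 µmol/L × 205.64 g/mol × 3.95 L ÷ 1000 = 73.024 mg
L-tryptophan: 51.3 mg/L × 3.95 L = 202.635 mg = 0.203 g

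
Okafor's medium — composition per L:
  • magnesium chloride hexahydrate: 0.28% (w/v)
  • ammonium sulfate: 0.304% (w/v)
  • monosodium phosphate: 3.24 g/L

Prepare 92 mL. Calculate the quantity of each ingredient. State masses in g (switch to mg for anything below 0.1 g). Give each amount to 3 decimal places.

magnesium chloride hexahydrate 0.258 g; ammonium sulfate 0.280 g; monosodium phosphate 0.298 g

Working volume: 92 mL = 0.092 L.
magnesium chloride hexahydrate: 0.28% w/v = 2.8 g/L → 2.8 × 0.092 L = 0.258 g
ammonium sulfate: 0.304 g per 100 mL × 92 mL ÷ 100 = 0.280 g
monosodium phosphate: 3.24 g/L × 0.092 L = 0.298 g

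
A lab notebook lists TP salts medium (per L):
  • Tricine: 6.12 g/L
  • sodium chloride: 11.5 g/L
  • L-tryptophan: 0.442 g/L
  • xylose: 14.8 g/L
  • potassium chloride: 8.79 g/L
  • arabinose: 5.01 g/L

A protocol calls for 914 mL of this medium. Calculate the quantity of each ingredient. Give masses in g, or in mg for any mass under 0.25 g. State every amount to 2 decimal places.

Target volume = 914 mL = 0.914 L.
Tricine: 6.12 g/L × 0.914 L = 5.59 g
sodium chloride: 11.5 g/L × 0.914 L = 10.51 g
L-tryptophan: 0.442 g/L × 0.914 L = 0.40 g
xylose: 14.8 g/L × 0.914 L = 13.53 g
potassium chloride: 8.79 g/L × 0.914 L = 8.03 g
arabinose: 5.01 g/L × 0.914 L = 4.58 g

Tricine 5.59 g; sodium chloride 10.51 g; L-tryptophan 0.40 g; xylose 13.53 g; potassium chloride 8.03 g; arabinose 4.58 g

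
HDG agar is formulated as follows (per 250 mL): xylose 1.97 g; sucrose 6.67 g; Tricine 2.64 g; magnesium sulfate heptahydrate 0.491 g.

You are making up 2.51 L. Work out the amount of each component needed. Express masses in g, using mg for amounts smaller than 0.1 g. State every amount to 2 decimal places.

Scale factor = 2510 mL / 250 mL = 10.04.
xylose: 1.97 g × (2510 mL / 250 mL) = 19.78 g
sucrose: 6.67 g × (2510 mL / 250 mL) = 66.97 g
Tricine: 2.64 g × (2510 mL / 250 mL) = 26.51 g
magnesium sulfate heptahydrate: 0.491 g × (2510 mL / 250 mL) = 4.93 g

xylose 19.78 g; sucrose 66.97 g; Tricine 26.51 g; magnesium sulfate heptahydrate 4.93 g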